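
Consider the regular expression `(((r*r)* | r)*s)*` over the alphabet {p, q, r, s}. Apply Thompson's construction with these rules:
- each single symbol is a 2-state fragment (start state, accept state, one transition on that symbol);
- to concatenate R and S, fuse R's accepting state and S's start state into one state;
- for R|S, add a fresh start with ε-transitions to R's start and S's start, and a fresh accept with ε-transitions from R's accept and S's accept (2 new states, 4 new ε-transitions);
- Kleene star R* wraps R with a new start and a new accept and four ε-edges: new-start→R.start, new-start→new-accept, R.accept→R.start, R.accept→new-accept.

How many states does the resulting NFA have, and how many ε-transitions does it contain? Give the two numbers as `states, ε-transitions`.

16, 20

Bottom-up over the parse tree:
Each of the 4 symbol leaves contributes 2 states and 0 ε-transitions.
  r* — 4 states, 4 ε-transitions
  r*r — 5 states, 4 ε-transitions
  (r*r)* — 7 states, 8 ε-transitions
  (r*r)* | r — 11 states, 12 ε-transitions
  ((r*r)* | r)* — 13 states, 16 ε-transitions
  ((r*r)* | r)*s — 14 states, 16 ε-transitions
  (((r*r)* | r)*s)* — 16 states, 20 ε-transitions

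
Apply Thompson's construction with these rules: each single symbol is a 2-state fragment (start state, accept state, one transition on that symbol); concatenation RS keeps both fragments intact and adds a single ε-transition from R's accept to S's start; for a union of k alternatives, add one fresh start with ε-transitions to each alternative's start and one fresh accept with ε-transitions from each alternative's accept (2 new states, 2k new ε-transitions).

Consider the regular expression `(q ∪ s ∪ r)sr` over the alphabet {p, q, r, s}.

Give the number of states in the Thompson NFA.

By structural recursion:
Each of the 5 symbol leaves contributes a 2-state fragment.
  q ∪ s ∪ r = 8 states
  (q ∪ s ∪ r)sr = 12 states

12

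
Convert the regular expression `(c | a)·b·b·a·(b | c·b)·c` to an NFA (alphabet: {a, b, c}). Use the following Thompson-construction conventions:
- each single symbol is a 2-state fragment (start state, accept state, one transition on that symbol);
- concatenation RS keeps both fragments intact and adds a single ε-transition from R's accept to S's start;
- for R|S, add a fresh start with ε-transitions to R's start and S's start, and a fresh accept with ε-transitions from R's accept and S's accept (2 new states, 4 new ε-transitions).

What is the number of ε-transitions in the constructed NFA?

14

Bottom-up over the parse tree:
Each of the 9 symbol leaves contributes 0 ε-transitions.
  c | a = 4 ε-transitions
  c·b = 1 ε-transition
  b | c·b = 5 ε-transitions
  (c | a)·b·b·a·(b | c·b)·c = 14 ε-transitions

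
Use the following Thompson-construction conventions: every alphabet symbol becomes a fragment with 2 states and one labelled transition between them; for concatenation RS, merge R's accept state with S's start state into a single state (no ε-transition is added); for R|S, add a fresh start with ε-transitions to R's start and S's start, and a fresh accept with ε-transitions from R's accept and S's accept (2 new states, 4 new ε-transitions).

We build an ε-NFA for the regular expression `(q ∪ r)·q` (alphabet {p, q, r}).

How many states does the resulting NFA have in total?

Per subexpression:
Each of the 3 symbol leaves contributes a 2-state fragment.
  q ∪ r : 6 states
  (q ∪ r)·q : 7 states

7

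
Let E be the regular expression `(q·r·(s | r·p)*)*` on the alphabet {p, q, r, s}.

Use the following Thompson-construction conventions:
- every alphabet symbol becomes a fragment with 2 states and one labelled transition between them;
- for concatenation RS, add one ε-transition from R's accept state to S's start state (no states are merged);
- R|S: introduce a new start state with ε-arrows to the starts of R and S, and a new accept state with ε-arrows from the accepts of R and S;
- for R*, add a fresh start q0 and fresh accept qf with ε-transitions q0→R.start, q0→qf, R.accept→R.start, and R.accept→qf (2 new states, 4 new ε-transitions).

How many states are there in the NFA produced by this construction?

Bottom-up over the parse tree:
Each of the 5 symbol leaves contributes a 2-state fragment.
  r·p = 4 states
  s | r·p = 8 states
  (s | r·p)* = 10 states
  q·r·(s | r·p)* = 14 states
  (q·r·(s | r·p)*)* = 16 states

16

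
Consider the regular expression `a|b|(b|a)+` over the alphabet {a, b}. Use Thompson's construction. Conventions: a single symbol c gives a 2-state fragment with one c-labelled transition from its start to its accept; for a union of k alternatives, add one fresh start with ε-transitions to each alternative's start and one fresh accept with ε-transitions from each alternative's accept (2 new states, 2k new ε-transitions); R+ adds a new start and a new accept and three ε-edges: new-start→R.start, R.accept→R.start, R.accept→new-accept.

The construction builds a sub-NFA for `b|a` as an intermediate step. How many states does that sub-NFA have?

6

Fragment for `b|a`:
Each of the 2 symbol leaves contributes a 2-state fragment.
  b|a — 6 states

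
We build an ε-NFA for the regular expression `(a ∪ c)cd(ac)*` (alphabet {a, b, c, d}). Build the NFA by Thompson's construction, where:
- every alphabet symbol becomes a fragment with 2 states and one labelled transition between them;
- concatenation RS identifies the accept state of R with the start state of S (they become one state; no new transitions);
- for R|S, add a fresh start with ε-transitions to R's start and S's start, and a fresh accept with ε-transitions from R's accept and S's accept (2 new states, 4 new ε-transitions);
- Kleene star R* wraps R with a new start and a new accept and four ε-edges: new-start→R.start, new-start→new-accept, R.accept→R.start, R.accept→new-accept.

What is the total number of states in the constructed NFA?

12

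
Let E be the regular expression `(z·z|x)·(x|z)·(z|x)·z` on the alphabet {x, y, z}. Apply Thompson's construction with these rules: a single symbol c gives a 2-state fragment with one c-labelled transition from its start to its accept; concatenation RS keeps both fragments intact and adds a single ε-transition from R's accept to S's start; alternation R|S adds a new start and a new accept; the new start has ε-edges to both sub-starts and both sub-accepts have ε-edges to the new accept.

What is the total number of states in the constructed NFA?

22

By structural recursion:
Each of the 8 symbol leaves contributes a 2-state fragment.
  z·z = 4 states
  z·z|x = 8 states
  x|z = 6 states
  z|x = 6 states
  (z·z|x)·(x|z)·(z|x)·z = 22 states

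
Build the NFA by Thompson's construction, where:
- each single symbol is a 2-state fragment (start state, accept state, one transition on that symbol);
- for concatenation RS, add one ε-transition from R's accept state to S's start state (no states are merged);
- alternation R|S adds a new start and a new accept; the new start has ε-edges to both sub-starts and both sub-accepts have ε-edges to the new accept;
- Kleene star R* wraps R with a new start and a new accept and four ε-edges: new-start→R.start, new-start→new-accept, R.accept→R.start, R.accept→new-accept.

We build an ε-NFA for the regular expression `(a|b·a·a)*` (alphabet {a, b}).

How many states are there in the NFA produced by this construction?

12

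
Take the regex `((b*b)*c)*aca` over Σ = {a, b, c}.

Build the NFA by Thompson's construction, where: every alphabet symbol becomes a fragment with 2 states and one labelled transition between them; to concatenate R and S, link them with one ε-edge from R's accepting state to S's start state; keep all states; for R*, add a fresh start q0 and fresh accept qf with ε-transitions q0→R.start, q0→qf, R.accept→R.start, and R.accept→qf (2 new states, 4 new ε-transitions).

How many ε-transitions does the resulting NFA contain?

Per subexpression:
Each of the 6 symbol leaves contributes 0 ε-transitions.
  b* = 4 ε-transitions
  b*b = 5 ε-transitions
  (b*b)* = 9 ε-transitions
  (b*b)*c = 10 ε-transitions
  ((b*b)*c)* = 14 ε-transitions
  ((b*b)*c)*aca = 17 ε-transitions

17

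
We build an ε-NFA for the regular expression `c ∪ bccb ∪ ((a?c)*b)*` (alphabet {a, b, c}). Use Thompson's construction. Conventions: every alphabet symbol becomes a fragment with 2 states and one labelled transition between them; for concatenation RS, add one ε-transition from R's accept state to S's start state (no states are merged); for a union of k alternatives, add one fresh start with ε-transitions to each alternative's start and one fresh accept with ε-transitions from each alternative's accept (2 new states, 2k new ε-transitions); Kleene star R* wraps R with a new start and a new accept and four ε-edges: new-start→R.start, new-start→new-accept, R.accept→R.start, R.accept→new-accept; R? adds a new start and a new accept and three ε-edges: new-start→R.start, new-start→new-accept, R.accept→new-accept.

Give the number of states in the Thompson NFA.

Bottom-up over the parse tree:
Each of the 8 symbol leaves contributes a 2-state fragment.
  bccb : 8 states
  a? : 4 states
  a?c : 6 states
  (a?c)* : 8 states
  (a?c)*b : 10 states
  ((a?c)*b)* : 12 states
  c ∪ bccb ∪ ((a?c)*b)* : 24 states

24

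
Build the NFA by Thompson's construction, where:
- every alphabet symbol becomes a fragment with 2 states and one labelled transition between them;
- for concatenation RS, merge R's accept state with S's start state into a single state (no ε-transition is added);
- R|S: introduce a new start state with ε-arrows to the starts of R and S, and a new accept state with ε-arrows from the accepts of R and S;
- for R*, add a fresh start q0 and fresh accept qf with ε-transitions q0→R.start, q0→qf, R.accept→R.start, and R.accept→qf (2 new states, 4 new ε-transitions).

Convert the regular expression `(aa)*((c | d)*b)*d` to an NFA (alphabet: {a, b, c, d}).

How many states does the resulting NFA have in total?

16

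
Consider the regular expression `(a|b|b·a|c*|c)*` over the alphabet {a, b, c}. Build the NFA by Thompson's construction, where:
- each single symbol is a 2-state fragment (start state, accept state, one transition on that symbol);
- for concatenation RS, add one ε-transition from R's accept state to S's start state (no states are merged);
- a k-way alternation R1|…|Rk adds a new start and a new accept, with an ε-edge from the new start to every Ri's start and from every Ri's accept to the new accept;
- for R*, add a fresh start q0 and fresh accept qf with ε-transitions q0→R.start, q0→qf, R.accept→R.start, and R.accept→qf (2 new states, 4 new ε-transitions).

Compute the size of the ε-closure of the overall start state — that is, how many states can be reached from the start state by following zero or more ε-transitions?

Compute the ε-closure size of each fragment's start state recursively; a symbol fragment's start has no outgoing ε-edge, so its closure is just itself (size 1).
  b·a → same as the first factor's closure: C = 1
  c* → the star's fresh start ε-reaches both the body's start and the fresh accept: C = 2 + 1 = 3
  a|b|b·a|c*|c → new start ε-reaches every alternative's start; at least one alternative accepts ε, so the union's new accept is reached too: C = 1 + 1 + 1 + 1 + 3 + 1 + 1 = 9
  (a|b|b·a|c*|c)* → the star's fresh start ε-reaches both the body's start and the fresh accept: C = 2 + 9 = 11

11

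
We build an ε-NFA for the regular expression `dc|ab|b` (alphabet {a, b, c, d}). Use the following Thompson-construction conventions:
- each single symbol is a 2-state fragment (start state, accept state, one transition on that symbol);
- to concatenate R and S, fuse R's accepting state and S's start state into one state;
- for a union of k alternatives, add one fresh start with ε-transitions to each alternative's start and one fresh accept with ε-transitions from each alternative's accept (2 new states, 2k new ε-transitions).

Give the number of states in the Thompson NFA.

10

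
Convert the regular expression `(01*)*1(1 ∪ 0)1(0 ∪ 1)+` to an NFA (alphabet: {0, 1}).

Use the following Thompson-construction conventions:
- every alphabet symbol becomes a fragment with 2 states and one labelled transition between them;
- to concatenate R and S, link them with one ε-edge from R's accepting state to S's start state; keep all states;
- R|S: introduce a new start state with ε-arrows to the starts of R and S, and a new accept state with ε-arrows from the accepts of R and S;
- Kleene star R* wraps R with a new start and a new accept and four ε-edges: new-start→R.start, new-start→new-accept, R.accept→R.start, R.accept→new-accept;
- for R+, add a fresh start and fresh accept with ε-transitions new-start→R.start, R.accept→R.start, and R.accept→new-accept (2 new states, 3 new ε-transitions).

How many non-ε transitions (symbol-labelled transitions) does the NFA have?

8

Bottom-up over the parse tree:
Each of the 8 symbol leaves contributes exactly 1 symbol transition.
  1* : 1 symbol transition
  01* : 2 symbol transitions
  (01*)* : 2 symbol transitions
  1 ∪ 0 : 2 symbol transitions
  0 ∪ 1 : 2 symbol transitions
  (0 ∪ 1)+ : 2 symbol transitions
  (01*)*1(1 ∪ 0)1(0 ∪ 1)+ : 8 symbol transitions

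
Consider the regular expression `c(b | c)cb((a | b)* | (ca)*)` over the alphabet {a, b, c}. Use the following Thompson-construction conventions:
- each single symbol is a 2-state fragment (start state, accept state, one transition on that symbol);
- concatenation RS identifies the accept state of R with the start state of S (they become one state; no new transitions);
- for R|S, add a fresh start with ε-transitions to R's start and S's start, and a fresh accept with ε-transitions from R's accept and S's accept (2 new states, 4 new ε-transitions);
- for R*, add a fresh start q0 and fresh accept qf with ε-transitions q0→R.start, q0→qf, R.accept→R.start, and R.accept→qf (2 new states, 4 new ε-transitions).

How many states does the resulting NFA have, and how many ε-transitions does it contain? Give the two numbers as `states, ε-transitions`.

23, 20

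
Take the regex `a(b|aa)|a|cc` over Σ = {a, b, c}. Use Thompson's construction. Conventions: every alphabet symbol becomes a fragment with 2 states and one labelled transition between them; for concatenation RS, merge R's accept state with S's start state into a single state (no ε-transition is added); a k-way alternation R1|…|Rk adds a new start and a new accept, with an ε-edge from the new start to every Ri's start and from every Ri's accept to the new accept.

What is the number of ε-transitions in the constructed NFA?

10

Per subexpression:
Each of the 7 symbol leaves contributes 0 ε-transitions.
  aa — 0 ε-transitions
  b|aa — 4 ε-transitions
  a(b|aa) — 4 ε-transitions
  cc — 0 ε-transitions
  a(b|aa)|a|cc — 10 ε-transitions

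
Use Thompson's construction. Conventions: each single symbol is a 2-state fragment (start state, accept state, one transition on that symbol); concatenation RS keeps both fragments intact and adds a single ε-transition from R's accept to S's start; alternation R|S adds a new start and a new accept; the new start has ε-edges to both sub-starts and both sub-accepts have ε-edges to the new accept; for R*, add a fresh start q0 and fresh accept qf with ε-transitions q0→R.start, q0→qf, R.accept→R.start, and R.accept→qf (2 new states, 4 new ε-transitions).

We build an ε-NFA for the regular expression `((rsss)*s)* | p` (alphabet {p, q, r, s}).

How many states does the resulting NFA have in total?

18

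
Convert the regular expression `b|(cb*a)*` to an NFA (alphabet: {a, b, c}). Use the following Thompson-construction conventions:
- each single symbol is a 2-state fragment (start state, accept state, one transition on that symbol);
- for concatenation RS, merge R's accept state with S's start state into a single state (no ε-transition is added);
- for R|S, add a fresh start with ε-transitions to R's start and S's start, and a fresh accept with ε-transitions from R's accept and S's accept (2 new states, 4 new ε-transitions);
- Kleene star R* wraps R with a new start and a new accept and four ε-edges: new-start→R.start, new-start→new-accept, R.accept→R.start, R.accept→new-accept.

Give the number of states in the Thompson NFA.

12

Recursing over subexpressions:
Each of the 4 symbol leaves contributes a 2-state fragment.
  b* → 4 states
  cb*a → 6 states
  (cb*a)* → 8 states
  b|(cb*a)* → 12 states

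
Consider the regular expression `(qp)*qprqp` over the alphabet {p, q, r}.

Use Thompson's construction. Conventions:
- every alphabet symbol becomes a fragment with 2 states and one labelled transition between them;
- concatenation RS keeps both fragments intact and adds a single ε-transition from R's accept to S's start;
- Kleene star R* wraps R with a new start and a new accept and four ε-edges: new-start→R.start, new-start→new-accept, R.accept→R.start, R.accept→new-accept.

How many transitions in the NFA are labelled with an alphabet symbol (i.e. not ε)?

7

Per subexpression:
Each of the 7 symbol leaves contributes exactly 1 symbol transition.
  qp : 2 symbol transitions
  (qp)* : 2 symbol transitions
  (qp)*qprqp : 7 symbol transitions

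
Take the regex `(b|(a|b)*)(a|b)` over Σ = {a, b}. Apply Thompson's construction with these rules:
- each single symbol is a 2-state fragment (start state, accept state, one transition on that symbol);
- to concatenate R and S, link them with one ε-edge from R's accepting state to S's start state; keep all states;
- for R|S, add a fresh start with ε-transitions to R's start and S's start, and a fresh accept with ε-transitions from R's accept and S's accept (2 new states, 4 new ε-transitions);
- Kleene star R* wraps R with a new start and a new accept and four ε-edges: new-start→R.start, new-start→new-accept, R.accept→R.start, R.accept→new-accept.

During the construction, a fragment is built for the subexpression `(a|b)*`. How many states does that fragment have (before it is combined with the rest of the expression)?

8

Fragment for `(a|b)*`:
Each of the 2 symbol leaves contributes a 2-state fragment.
  a|b → 6 states
  (a|b)* → 8 states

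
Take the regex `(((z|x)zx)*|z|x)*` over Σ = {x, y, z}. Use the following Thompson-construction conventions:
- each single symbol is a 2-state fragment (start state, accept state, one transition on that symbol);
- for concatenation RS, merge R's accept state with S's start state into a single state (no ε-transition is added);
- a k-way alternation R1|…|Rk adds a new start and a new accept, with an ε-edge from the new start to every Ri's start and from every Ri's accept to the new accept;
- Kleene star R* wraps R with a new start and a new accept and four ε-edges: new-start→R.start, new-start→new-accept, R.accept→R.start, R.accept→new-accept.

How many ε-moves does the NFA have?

Building bottom-up:
Each of the 6 symbol leaves contributes 0 ε-transitions.
  z|x = 4 ε-transitions
  (z|x)zx = 4 ε-transitions
  ((z|x)zx)* = 8 ε-transitions
  ((z|x)zx)*|z|x = 14 ε-transitions
  (((z|x)zx)*|z|x)* = 18 ε-transitions

18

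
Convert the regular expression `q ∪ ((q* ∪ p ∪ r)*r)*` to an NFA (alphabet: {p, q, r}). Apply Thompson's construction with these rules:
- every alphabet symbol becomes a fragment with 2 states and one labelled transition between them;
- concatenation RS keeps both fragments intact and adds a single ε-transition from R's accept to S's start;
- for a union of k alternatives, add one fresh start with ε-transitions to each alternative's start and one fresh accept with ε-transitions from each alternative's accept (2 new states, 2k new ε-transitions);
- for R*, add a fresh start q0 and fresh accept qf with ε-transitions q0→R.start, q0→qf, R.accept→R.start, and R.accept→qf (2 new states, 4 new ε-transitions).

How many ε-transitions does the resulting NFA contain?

23

Building bottom-up:
Each of the 5 symbol leaves contributes 0 ε-transitions.
  q* : 4 ε-transitions
  q* ∪ p ∪ r : 10 ε-transitions
  (q* ∪ p ∪ r)* : 14 ε-transitions
  (q* ∪ p ∪ r)*r : 15 ε-transitions
  ((q* ∪ p ∪ r)*r)* : 19 ε-transitions
  q ∪ ((q* ∪ p ∪ r)*r)* : 23 ε-transitions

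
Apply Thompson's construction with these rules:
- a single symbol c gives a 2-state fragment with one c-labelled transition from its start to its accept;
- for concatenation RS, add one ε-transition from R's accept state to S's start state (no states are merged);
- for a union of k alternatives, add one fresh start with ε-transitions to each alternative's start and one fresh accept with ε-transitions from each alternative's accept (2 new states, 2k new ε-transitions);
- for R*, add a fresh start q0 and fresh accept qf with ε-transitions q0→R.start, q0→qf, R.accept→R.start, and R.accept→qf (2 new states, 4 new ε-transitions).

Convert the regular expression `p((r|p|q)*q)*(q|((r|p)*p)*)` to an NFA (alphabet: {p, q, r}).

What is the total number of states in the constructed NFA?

32

Per subexpression:
Each of the 9 symbol leaves contributes a 2-state fragment.
  r|p|q — 8 states
  (r|p|q)* — 10 states
  (r|p|q)*q — 12 states
  ((r|p|q)*q)* — 14 states
  r|p — 6 states
  (r|p)* — 8 states
  (r|p)*p — 10 states
  ((r|p)*p)* — 12 states
  q|((r|p)*p)* — 16 states
  p((r|p|q)*q)*(q|((r|p)*p)*) — 32 states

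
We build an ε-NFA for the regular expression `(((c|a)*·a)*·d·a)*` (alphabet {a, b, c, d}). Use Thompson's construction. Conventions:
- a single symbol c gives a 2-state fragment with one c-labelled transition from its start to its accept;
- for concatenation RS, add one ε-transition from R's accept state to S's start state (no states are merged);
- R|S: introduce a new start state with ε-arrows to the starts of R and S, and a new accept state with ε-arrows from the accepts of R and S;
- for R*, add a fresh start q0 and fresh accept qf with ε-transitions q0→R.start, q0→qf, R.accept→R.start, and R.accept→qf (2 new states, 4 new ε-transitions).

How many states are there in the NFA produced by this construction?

Bottom-up over the parse tree:
Each of the 5 symbol leaves contributes a 2-state fragment.
  c|a → 6 states
  (c|a)* → 8 states
  (c|a)*·a → 10 states
  ((c|a)*·a)* → 12 states
  ((c|a)*·a)*·d·a → 16 states
  (((c|a)*·a)*·d·a)* → 18 states

18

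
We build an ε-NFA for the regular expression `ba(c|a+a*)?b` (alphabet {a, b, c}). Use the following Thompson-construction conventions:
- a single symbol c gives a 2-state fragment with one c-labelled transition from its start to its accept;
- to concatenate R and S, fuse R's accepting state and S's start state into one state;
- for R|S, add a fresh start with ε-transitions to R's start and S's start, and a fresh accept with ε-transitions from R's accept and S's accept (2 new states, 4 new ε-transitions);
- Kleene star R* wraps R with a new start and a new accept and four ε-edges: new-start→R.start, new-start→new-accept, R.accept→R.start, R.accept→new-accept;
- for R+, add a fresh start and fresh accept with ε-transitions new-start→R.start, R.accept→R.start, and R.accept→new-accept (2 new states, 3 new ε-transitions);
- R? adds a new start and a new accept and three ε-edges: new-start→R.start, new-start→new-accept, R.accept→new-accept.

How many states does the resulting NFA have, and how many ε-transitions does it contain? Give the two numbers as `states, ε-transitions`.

Bottom-up over the parse tree:
Each of the 6 symbol leaves contributes 2 states and 0 ε-transitions.
  a+ → 4 states, 3 ε-transitions
  a* → 4 states, 4 ε-transitions
  a+a* → 7 states, 7 ε-transitions
  c|a+a* → 11 states, 11 ε-transitions
  (c|a+a*)? → 13 states, 14 ε-transitions
  ba(c|a+a*)?b → 16 states, 14 ε-transitions

16, 14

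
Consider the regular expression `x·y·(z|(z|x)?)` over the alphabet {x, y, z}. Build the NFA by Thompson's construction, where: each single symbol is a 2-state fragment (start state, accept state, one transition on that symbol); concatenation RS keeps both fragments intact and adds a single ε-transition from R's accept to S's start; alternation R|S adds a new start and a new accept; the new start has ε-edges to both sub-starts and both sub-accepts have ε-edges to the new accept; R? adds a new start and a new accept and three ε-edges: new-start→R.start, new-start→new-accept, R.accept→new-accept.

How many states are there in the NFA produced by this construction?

16

Per subexpression:
Each of the 5 symbol leaves contributes a 2-state fragment.
  z|x : 6 states
  (z|x)? : 8 states
  z|(z|x)? : 12 states
  x·y·(z|(z|x)?) : 16 states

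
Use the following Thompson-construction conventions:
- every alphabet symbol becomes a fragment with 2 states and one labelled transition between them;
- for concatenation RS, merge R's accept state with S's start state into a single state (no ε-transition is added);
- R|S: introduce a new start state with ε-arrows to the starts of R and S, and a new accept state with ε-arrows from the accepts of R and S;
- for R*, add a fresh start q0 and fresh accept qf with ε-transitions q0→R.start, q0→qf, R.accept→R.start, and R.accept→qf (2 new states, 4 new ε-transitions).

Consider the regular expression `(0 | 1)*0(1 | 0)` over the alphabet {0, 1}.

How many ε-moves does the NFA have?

12

Per subexpression:
Each of the 5 symbol leaves contributes 0 ε-transitions.
  0 | 1 : 4 ε-transitions
  (0 | 1)* : 8 ε-transitions
  1 | 0 : 4 ε-transitions
  (0 | 1)*0(1 | 0) : 12 ε-transitions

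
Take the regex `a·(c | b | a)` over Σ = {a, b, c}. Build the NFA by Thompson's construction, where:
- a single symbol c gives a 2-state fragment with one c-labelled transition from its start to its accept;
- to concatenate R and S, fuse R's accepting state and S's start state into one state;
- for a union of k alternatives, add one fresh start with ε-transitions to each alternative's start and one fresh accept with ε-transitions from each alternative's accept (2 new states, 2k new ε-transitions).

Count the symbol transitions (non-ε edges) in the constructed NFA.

4

Recursing over subexpressions:
Each of the 4 symbol leaves contributes exactly 1 symbol transition.
  c | b | a = 3 symbol transitions
  a·(c | b | a) = 4 symbol transitions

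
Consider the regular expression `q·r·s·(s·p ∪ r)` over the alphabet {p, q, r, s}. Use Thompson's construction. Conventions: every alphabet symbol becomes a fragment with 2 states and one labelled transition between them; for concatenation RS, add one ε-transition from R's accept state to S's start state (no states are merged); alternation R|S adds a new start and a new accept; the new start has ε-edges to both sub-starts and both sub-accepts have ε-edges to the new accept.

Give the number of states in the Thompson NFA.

14

Bottom-up over the parse tree:
Each of the 6 symbol leaves contributes a 2-state fragment.
  s·p = 4 states
  s·p ∪ r = 8 states
  q·r·s·(s·p ∪ r) = 14 states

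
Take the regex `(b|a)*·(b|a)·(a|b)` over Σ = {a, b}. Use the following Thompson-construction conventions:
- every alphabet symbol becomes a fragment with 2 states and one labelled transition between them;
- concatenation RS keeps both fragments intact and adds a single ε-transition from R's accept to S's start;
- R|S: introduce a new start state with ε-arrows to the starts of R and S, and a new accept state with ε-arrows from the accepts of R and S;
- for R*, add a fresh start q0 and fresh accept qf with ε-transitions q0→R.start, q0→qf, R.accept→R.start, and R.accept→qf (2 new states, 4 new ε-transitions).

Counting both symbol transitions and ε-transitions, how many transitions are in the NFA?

24

Bottom-up over the parse tree:
Each of the 6 symbol leaves contributes 1 transition (1 symbol, 0 ε).
  b|a — 6 transitions (2 symbol, 4 ε)
  (b|a)* — 10 transitions (2 symbol, 8 ε)
  b|a — 6 transitions (2 symbol, 4 ε)
  a|b — 6 transitions (2 symbol, 4 ε)
  (b|a)*·(b|a)·(a|b) — 24 transitions (6 symbol, 18 ε)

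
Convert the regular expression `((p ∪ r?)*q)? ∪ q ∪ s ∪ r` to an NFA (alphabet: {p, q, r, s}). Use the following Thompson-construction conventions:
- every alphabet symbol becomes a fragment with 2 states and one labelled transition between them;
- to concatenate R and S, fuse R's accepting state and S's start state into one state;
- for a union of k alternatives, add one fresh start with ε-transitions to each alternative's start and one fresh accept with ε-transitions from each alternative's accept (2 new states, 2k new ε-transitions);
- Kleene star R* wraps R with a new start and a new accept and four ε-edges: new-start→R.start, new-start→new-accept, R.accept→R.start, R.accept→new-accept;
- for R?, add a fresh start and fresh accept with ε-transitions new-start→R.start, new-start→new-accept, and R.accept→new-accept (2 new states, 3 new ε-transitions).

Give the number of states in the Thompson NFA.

21

Per subexpression:
Each of the 6 symbol leaves contributes a 2-state fragment.
  r? = 4 states
  p ∪ r? = 8 states
  (p ∪ r?)* = 10 states
  (p ∪ r?)*q = 11 states
  ((p ∪ r?)*q)? = 13 states
  ((p ∪ r?)*q)? ∪ q ∪ s ∪ r = 21 states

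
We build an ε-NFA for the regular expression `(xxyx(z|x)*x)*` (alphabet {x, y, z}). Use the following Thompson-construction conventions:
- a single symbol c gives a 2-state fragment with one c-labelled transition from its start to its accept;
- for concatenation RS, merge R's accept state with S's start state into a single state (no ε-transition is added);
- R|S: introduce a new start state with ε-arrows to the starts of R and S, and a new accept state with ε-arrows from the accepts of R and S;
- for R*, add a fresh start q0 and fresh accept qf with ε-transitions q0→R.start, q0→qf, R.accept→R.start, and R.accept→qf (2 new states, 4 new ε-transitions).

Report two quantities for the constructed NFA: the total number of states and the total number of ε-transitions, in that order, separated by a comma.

15, 12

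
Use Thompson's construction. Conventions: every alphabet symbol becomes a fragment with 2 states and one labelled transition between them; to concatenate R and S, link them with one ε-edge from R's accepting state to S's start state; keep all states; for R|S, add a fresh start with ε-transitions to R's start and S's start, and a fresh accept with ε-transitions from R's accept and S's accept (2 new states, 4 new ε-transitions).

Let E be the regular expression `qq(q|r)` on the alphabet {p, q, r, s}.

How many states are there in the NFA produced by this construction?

Per subexpression:
Each of the 4 symbol leaves contributes a 2-state fragment.
  q|r : 6 states
  qq(q|r) : 10 states

10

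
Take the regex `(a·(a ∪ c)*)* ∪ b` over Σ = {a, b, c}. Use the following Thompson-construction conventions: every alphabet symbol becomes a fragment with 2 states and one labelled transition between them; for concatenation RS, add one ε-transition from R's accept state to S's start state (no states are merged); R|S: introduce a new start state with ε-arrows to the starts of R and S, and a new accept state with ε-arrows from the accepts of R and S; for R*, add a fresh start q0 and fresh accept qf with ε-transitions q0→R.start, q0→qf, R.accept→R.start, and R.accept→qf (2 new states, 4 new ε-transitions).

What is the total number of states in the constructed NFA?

By structural recursion:
Each of the 4 symbol leaves contributes a 2-state fragment.
  a ∪ c = 6 states
  (a ∪ c)* = 8 states
  a·(a ∪ c)* = 10 states
  (a·(a ∪ c)*)* = 12 states
  (a·(a ∪ c)*)* ∪ b = 16 states

16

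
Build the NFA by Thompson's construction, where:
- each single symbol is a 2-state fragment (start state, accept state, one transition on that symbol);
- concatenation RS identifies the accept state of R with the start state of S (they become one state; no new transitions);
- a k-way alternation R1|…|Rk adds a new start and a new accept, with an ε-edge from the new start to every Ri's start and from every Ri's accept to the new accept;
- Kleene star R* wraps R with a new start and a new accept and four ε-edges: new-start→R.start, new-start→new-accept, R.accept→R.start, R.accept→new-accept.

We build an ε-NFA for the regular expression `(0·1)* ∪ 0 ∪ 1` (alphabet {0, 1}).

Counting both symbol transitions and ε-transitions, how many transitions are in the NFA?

14

Bottom-up over the parse tree:
Each of the 4 symbol leaves contributes 1 transition (1 symbol, 0 ε).
  0·1 : 2 transitions (2 symbol, 0 ε)
  (0·1)* : 6 transitions (2 symbol, 4 ε)
  (0·1)* ∪ 0 ∪ 1 : 14 transitions (4 symbol, 10 ε)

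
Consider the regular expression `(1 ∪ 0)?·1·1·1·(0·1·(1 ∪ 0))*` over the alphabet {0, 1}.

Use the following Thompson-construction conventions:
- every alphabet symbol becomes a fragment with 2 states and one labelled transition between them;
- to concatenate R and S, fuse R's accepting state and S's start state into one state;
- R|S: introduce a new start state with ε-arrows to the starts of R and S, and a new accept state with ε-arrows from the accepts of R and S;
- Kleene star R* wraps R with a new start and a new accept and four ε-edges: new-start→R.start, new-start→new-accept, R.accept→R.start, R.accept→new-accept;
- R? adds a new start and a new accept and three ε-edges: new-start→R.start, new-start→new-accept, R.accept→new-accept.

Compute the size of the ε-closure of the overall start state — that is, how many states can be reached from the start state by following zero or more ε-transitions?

5

Work bottom-up. For each fragment F, track |ε-closure(F.start)| and whether F's accept lies in that closure (i.e. whether F accepts ε). A single-symbol fragment has closure size 1 and does not accept ε.
  1 ∪ 0 : new start ε-reaches every alternative's start; none of them accept ε, so the new accept is not reached: |closure| = 1 + 1 + 1 = 3
  (1 ∪ 0)? : |closure| = 1 (new start) + 3 (body) + 1 (new accept, via ε) = 5
  1 ∪ 0 : new start ε-reaches every alternative's start; none of them accept ε, so the new accept is not reached: |closure| = 1 + 1 + 1 = 3
  0·1·(1 ∪ 0) : same as the first factor's closure: |closure| = 1
  (0·1·(1 ∪ 0))* : |closure| = 1 (new start) + 1 (body) + 1 (new accept) = 3
  (1 ∪ 0)?·1·1·1·(0·1·(1 ∪ 0))* : |closure| = 5 + (1−1) = 5 (closure spills across the concat boundary because the left factor accepts ε)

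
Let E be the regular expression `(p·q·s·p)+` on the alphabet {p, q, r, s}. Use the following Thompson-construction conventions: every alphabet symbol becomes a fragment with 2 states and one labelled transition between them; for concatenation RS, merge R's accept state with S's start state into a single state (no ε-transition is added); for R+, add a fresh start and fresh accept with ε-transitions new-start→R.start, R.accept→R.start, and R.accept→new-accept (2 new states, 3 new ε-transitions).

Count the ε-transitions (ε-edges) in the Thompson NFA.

3

Recursing over subexpressions:
Each of the 4 symbol leaves contributes 0 ε-transitions.
  p·q·s·p = 0 ε-transitions
  (p·q·s·p)+ = 3 ε-transitions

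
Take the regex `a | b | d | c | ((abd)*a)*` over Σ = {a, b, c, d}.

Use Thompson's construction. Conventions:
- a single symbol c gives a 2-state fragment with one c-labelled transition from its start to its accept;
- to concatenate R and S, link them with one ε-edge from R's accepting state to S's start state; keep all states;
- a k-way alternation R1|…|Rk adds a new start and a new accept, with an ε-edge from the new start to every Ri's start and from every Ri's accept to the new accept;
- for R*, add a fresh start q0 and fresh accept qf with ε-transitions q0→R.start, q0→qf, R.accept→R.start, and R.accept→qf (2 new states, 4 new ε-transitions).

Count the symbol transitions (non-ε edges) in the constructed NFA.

8

Building bottom-up:
Each of the 8 symbol leaves contributes exactly 1 symbol transition.
  abd → 3 symbol transitions
  (abd)* → 3 symbol transitions
  (abd)*a → 4 symbol transitions
  ((abd)*a)* → 4 symbol transitions
  a | b | d | c | ((abd)*a)* → 8 symbol transitions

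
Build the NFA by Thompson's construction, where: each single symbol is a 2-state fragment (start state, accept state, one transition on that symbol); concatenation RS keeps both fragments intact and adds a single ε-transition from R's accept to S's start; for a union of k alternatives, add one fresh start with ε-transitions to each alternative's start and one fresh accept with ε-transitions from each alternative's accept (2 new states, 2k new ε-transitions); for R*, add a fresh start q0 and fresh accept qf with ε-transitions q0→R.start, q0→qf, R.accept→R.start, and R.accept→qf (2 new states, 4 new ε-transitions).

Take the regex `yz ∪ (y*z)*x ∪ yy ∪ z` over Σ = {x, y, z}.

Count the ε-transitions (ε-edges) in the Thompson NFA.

Per subexpression:
Each of the 8 symbol leaves contributes 0 ε-transitions.
  yz : 1 ε-transition
  y* : 4 ε-transitions
  y*z : 5 ε-transitions
  (y*z)* : 9 ε-transitions
  (y*z)*x : 10 ε-transitions
  yy : 1 ε-transition
  yz ∪ (y*z)*x ∪ yy ∪ z : 20 ε-transitions

20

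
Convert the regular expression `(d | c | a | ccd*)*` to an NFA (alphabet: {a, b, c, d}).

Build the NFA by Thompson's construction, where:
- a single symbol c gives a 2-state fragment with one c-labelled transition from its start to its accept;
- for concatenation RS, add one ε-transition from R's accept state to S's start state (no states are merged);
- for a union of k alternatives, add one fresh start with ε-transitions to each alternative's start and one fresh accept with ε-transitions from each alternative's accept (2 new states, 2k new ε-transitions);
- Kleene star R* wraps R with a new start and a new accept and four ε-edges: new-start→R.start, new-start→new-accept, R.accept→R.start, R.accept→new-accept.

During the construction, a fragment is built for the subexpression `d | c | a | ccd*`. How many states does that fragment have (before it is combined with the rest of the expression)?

Fragment for `d | c | a | ccd*`:
Each of the 6 symbol leaves contributes a 2-state fragment.
  d* → 4 states
  ccd* → 8 states
  d | c | a | ccd* → 16 states

16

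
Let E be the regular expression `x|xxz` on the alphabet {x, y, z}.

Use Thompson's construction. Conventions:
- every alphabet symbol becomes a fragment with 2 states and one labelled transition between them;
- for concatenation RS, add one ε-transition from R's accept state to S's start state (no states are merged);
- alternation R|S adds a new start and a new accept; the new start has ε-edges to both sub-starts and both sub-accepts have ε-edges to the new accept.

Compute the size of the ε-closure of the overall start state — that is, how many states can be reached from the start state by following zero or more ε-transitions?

Work bottom-up. For each fragment F, track |ε-closure(F.start)| and whether F's accept lies in that closure (i.e. whether F accepts ε). A single-symbol fragment has closure size 1 and does not accept ε.
  xxz — same as the first factor's closure: |closure| = 1
  x|xxz — new start ε-reaches every alternative's start; none of them accept ε, so the new accept is not reached: |closure| = 1 + 1 + 1 = 3

3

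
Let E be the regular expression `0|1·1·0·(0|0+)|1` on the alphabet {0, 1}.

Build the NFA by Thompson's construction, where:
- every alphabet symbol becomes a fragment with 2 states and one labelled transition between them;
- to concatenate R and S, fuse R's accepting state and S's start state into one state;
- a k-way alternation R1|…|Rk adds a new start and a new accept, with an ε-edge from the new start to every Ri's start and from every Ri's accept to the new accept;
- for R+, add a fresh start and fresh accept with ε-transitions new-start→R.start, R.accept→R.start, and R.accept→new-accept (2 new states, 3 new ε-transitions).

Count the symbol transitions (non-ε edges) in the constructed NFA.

Bottom-up over the parse tree:
Each of the 7 symbol leaves contributes exactly 1 symbol transition.
  0+ → 1 symbol transition
  0|0+ → 2 symbol transitions
  1·1·0·(0|0+) → 5 symbol transitions
  0|1·1·0·(0|0+)|1 → 7 symbol transitions

7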